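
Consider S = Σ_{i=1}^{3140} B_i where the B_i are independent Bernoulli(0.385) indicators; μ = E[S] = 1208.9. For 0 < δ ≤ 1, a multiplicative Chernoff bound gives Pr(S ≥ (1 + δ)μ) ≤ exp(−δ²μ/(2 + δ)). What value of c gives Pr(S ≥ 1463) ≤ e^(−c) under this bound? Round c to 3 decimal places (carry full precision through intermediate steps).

Write 1463 = (1 + δ)μ, so δ = 1463/1208.9 − 1 = 0.2101911…
Then the exponent is δ²μ/(2 + δ) = (1463 − μ)² / (μ·(2 + δ)) = 24.165130.

24.165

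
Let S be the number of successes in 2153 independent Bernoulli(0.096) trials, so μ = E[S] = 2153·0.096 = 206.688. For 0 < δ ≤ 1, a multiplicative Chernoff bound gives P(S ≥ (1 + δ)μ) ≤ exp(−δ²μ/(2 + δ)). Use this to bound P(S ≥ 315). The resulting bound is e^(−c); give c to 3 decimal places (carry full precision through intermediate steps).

Write 315 = (1 + δ)μ, so δ = 315/206.688 − 1 = 0.5240362…
Then the exponent is δ²μ/(2 + δ) = (315 − μ)² / (μ·(2 + δ)) = 22.487558.

22.488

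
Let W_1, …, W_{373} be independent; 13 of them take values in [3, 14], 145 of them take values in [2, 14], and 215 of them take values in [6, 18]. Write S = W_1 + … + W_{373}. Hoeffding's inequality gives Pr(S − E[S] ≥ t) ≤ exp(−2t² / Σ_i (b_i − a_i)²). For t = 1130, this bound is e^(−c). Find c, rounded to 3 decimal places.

47.812

Σ(b_i − a_i)² = 13·11² + 145·12² + 215·12² = 53413.
c = 2t² / 53413 = 2·1130² / 53413 = 47.8123.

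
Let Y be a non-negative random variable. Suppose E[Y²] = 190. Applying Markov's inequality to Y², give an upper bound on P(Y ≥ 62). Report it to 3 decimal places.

Since Y ≥ 0, the event {Y ≥ 62} is the same as {Y² ≥ 3844}.
Markov's inequality applied to Y² gives P(Y² ≥ 3844) ≤ E[Y²]/3844 = 190/3844 = 0.0494.

0.049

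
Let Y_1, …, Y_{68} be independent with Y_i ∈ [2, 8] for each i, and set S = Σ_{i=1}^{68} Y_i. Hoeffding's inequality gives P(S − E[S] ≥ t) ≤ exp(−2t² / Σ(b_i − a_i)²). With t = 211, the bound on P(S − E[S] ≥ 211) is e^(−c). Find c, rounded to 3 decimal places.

36.373

Σ(b_i − a_i)² = 68·(6)² = 2448.
c = 2t²/2448 = 2·211²/2448 = 36.3734.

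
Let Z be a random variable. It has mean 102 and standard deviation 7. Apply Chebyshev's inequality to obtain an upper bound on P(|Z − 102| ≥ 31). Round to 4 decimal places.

0.0510

Chebyshev: P(|Z − μ| ≥ t) ≤ Var(Z)/t².
Var(Z) = σ² = 7² = 49.
Bound = 49 / 961 = 0.0510.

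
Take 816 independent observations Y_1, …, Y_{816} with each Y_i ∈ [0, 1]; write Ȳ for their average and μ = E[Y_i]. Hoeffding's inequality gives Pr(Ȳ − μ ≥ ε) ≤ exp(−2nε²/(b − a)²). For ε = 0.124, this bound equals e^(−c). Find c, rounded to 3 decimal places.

c = 2nε²/(b − a)² = 2·816·0.124² / 1² = 25.0936.

25.094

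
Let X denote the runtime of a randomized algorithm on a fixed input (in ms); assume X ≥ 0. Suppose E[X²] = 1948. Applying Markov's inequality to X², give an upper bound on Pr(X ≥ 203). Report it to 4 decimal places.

Since X ≥ 0, the event {X ≥ 203} is the same as {X² ≥ 41209}.
Markov's inequality applied to X² gives Pr(X² ≥ 41209) ≤ E[X²]/41209 = 1948/41209 = 0.0473.

0.0473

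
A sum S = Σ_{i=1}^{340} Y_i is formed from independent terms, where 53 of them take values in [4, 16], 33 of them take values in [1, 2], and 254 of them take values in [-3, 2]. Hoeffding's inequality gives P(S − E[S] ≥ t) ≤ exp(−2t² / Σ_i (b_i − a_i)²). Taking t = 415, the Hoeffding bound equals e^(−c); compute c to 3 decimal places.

Σ(b_i − a_i)² = 53·12² + 33·1² + 254·5² = 14015.
c = 2t² / 14015 = 2·415² / 14015 = 24.5772.

24.577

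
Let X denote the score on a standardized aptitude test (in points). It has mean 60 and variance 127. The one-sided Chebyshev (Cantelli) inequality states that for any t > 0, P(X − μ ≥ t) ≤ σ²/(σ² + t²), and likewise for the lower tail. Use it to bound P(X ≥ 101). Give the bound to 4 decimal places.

0.0702

Here σ² = 127 and t = 41, so σ² + t² = 1808.
Cantelli's bound: 127/1808 = 0.0702.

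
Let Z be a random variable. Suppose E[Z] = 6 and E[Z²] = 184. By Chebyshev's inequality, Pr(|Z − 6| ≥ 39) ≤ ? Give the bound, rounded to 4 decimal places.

0.0973

Var(Z) = E[Z²] − (E[Z])² = 184 − 36 = 148.
Chebyshev's inequality: Pr(|Z − μ| ≥ t) ≤ Var(Z)/t² = 148/1521 = 0.0973.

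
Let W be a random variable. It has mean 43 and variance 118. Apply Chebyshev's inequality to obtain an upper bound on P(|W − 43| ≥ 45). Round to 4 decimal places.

0.0583

Chebyshev: P(|W − μ| ≥ t) ≤ Var(W)/t².
Bound = 118 / 2025 = 0.0583.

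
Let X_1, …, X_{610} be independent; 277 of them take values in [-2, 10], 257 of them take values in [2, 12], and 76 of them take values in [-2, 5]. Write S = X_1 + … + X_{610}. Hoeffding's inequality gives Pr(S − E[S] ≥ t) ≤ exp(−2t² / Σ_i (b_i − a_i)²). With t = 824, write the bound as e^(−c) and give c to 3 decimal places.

19.592

Σ(b_i − a_i)² = 277·12² + 257·10² + 76·7² = 69312.
c = 2t² / 69312 = 2·824² / 69312 = 19.5919.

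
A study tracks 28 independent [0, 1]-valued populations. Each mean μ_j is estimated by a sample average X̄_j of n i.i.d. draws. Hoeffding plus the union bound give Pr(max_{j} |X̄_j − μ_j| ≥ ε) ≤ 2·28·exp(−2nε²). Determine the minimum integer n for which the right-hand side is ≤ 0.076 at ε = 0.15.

147

Need 2·28·exp(−2nε²) ≤ 0.076, i.e. exp(−2nε²) ≤ 0.076/56.
So 2nε² ≥ ln(56/0.076) = 6.602374.
Hence n ≥ 6.602374/(2·0.15²) = 146.719.
The smallest integer n is 147.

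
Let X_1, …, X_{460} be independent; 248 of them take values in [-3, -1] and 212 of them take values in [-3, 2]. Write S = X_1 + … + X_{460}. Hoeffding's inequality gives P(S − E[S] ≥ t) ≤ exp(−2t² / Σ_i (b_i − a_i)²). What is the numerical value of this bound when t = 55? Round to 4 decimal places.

0.3823

Σ(b_i − a_i)² = 248·2² + 212·5² = 6292.
Exponent = 2·55² / 6292 = 0.96154.
Bound = exp(−0.96154) = 0.38230.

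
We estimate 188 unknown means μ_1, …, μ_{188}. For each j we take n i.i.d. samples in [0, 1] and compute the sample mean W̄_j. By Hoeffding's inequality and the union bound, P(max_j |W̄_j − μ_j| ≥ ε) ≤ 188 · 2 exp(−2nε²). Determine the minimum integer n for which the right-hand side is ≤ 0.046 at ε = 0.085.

624

Need 2·188·exp(−2nε²) ≤ 0.046, i.e. exp(−2nε²) ≤ 0.046/376.
So 2nε² ≥ ln(376/0.046) = 9.008703.
Hence n ≥ 9.008703/(2·0.085²) = 623.440.
The smallest integer n is 624.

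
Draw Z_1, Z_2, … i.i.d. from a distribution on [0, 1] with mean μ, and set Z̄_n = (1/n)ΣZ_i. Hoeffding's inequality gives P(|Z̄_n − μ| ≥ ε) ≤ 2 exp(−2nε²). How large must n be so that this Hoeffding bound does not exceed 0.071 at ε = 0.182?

Require 2·exp(−2nε²) ≤ 0.071, i.e. 2nε² ≥ ln(2/0.071) = 3.338223.
So n ≥ 3.338223 / (2·0.182²) = 50.390.
The smallest integer n is 51.

51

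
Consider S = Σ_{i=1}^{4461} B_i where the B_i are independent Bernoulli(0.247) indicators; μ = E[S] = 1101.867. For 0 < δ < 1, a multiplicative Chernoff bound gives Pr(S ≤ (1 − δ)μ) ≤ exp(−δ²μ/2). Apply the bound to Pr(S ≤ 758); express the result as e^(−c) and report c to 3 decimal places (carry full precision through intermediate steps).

Write 758 = (1 − δ)μ, so δ = 1 − 758/1101.867 = 0.3120767…
Then the exponent is δ²μ/2 = (μ − 758)²/(2μ) = 53.656437.

53.656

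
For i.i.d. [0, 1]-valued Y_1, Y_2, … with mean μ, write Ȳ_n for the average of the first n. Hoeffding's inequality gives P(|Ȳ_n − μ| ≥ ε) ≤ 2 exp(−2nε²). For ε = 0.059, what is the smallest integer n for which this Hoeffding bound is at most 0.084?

456

Require 2·exp(−2nε²) ≤ 0.084, i.e. 2nε² ≥ ln(2/0.084) = 3.170086.
So n ≥ 3.170086 / (2·0.059²) = 455.341.
The smallest integer n is 456.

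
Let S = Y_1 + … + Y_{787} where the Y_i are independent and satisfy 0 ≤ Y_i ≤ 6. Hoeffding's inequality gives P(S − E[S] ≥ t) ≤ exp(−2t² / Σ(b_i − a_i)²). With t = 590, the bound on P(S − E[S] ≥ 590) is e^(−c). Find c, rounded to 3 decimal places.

Σ(b_i − a_i)² = 787·(6)² = 28332.
c = 2t²/28332 = 2·590²/28332 = 24.5729.

24.573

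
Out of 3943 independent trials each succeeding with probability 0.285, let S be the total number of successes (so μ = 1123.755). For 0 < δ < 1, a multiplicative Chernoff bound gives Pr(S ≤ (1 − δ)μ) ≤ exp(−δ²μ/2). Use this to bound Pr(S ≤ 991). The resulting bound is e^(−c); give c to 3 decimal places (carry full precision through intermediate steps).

7.842

Write 991 = (1 − δ)μ, so δ = 1 − 991/1123.755 = 0.1181352…
Then the exponent is δ²μ/2 = (μ − 991)²/(2μ) = 7.841518.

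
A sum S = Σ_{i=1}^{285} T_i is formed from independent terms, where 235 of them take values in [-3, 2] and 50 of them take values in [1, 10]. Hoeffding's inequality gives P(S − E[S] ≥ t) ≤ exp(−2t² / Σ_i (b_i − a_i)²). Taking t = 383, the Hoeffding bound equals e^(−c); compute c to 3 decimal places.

29.559

Σ(b_i − a_i)² = 235·5² + 50·9² = 9925.
c = 2t² / 9925 = 2·383² / 9925 = 29.5595.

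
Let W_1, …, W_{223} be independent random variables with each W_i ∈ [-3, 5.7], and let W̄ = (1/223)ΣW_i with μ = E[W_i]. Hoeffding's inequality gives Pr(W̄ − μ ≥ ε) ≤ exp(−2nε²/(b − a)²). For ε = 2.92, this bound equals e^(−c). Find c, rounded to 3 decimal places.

c = 2nε²/(b − a)² = 2·223·2.92² / 8.7² = 50.2414.

50.241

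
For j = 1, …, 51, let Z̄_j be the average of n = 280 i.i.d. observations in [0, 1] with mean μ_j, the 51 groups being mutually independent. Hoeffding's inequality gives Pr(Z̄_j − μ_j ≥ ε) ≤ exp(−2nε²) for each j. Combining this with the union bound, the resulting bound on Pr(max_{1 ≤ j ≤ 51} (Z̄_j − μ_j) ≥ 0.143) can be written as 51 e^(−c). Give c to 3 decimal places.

11.451

Union bound over the 51 events: Pr(max_{1 ≤ j ≤ 51} (Z̄_j − μ_j) ≥ 0.143) ≤ 51·exp(−2nε²) = 51 exp(−2·280·0.143²).
So c = 2·280·0.143² = 11.4514.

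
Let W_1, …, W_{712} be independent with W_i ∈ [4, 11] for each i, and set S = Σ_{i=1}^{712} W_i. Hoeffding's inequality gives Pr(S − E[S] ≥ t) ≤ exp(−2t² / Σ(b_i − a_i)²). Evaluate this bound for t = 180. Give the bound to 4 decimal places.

Σ(b_i − a_i)² = 712·(7)² = 34888.
Exponent = 2·180²/34888 = 1.8574.
Bound = exp(−1.8574) = 0.15608.

0.1561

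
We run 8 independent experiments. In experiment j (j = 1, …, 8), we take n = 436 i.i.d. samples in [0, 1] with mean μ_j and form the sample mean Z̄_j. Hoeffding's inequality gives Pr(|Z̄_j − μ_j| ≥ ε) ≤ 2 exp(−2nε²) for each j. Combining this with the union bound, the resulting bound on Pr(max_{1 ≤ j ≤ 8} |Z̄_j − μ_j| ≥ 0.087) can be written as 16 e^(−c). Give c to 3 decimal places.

6.600

Union bound over the 8 events: Pr(max_{1 ≤ j ≤ 8} |Z̄_j − μ_j| ≥ 0.087) ≤ 8·2·exp(−2nε²) = 16 exp(−2·436·0.087²).
So c = 2·436·0.087² = 6.6002.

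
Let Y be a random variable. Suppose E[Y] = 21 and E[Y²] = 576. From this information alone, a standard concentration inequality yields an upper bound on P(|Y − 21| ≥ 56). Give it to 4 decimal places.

The first two moments determine the variance, so Chebyshev's inequality is the sharpest standard bound available.
Var(Y) = E[Y²] − (E[Y])² = 576 − 441 = 135.
Chebyshev's inequality: P(|Y − μ| ≥ t) ≤ Var(Y)/t² = 135/3136 = 0.0430.

0.0430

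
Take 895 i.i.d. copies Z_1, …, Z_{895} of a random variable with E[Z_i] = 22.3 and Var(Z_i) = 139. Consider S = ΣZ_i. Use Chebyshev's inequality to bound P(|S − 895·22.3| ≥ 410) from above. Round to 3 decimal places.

Var(S) = n·Var(Z_i) = 895·139 = 124405.
Chebyshev: P(|S − 895·22.3| ≥ 410) ≤ Var(S)/410² = 124405/168100 = 0.7401.

0.740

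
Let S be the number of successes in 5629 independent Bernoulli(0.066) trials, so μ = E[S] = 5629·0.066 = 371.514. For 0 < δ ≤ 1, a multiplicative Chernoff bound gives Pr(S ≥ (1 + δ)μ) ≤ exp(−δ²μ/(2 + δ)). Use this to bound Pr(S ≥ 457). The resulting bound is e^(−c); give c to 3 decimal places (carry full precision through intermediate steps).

Write 457 = (1 + δ)μ, so δ = 457/371.514 − 1 = 0.2301017…
Then the exponent is δ²μ/(2 + δ) = (457 − μ)² / (μ·(2 + δ)) = 8.820438.

8.820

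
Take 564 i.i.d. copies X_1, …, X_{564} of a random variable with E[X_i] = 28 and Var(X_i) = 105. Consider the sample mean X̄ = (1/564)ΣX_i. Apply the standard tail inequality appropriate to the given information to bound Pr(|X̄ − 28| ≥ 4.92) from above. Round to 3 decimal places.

With mean and variance of each term known, Chebyshev's inequality bounds the deviation of the sum (or sample mean).
Var(X̄) = Var(X_i)/n = 105/564 = 0.18617.
Chebyshev: Pr(|X̄ − 28| ≥ 4.92) ≤ Var(X̄)/(4.92)² = 105/(564·4.92²) = 0.0077.

0.008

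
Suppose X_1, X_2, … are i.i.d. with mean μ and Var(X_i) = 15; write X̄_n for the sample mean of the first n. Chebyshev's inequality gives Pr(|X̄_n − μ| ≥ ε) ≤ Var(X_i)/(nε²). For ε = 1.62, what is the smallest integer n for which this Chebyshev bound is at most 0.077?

75

Require 15/(n·1.62²) ≤ 0.077, i.e. n ≥ 15/(0.077·1.62²) = 74.228.
The smallest integer n is 75.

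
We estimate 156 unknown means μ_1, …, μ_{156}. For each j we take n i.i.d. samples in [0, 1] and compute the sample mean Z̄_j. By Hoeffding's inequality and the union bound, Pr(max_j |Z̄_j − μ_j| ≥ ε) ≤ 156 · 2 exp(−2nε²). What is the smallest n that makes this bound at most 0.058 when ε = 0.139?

Need 2·156·exp(−2nε²) ≤ 0.058, i.e. exp(−2nε²) ≤ 0.058/312.
So 2nε² ≥ ln(312/0.058) = 8.590315.
Hence n ≥ 8.590315/(2·0.139²) = 222.305.
The smallest integer n is 223.

223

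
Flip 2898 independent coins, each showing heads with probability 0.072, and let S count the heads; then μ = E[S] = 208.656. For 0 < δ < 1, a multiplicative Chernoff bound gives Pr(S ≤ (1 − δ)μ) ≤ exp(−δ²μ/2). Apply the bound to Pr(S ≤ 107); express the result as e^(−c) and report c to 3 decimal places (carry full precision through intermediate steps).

24.763

Write 107 = (1 − δ)μ, so δ = 1 − 107/208.656 = 0.4871942…
Then the exponent is δ²μ/2 = (μ − 107)²/(2μ) = 24.763109.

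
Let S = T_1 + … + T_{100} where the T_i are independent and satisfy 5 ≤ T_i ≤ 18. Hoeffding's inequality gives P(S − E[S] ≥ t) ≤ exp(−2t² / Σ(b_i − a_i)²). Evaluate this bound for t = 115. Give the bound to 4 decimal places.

Σ(b_i − a_i)² = 100·(13)² = 16900.
Exponent = 2·115²/16900 = 1.5651.
Bound = exp(−1.5651) = 0.20907.

0.2091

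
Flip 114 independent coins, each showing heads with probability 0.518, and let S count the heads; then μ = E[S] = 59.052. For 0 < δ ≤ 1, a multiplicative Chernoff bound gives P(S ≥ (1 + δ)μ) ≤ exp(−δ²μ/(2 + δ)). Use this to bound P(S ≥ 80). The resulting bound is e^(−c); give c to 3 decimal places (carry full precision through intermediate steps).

Write 80 = (1 + δ)μ, so δ = 80/59.052 − 1 = 0.3547382…
Then the exponent is δ²μ/(2 + δ) = (80 − μ)² / (μ·(2 + δ)) = 3.155789.

3.156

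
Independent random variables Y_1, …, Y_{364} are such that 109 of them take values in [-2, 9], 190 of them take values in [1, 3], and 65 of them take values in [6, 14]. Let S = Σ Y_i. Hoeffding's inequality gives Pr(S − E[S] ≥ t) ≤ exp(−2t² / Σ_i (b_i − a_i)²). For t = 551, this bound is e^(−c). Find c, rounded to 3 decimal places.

Σ(b_i − a_i)² = 109·11² + 190·2² + 65·8² = 18109.
c = 2t² / 18109 = 2·551² / 18109 = 33.5304.

33.530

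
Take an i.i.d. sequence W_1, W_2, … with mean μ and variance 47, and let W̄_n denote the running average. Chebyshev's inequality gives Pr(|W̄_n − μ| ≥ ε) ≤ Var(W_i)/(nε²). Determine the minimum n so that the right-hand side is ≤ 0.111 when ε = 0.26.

Require 47/(n·0.26²) ≤ 0.111, i.e. n ≥ 47/(0.111·0.26²) = 6263.660.
The smallest integer n is 6264.

6264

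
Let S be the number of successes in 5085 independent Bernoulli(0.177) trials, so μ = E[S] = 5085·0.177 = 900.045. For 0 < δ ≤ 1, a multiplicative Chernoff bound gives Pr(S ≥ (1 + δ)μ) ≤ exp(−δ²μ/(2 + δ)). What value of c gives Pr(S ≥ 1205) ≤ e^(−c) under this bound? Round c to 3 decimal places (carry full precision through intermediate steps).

44.178

Write 1205 = (1 + δ)μ, so δ = 1205/900.045 − 1 = 0.3388219…
Then the exponent is δ²μ/(2 + δ) = (1205 − μ)² / (μ·(2 + δ)) = 44.178415.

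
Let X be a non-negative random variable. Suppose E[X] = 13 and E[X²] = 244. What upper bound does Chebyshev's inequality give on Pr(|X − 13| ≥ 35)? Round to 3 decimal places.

Var(X) = E[X²] − (E[X])² = 244 − 169 = 75.
Chebyshev's inequality: Pr(|X − μ| ≥ t) ≤ Var(X)/t² = 75/1225 = 0.0612.

0.061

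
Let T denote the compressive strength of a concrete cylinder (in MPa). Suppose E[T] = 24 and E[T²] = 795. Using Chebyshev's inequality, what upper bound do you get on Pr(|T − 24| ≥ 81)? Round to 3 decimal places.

0.033

Var(T) = E[T²] − (E[T])² = 795 − 576 = 219.
Chebyshev's inequality: Pr(|T − μ| ≥ t) ≤ Var(T)/t² = 219/6561 = 0.0334.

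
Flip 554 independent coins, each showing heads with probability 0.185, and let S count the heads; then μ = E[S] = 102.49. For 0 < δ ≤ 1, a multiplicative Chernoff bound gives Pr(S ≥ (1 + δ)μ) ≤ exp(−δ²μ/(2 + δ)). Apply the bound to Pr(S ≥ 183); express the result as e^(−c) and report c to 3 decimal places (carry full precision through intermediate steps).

Write 183 = (1 + δ)μ, so δ = 183/102.49 − 1 = 0.7855401…
Then the exponent is δ²μ/(2 + δ) = (183 − μ)² / (μ·(2 + δ)) = 22.704333.

22.704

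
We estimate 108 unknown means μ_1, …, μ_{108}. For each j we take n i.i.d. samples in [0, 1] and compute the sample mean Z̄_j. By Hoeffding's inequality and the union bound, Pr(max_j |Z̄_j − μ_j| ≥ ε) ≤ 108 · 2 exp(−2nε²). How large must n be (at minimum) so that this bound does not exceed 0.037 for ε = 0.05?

Need 2·108·exp(−2nε²) ≤ 0.037, i.e. exp(−2nε²) ≤ 0.037/216.
So 2nε² ≥ ln(216/0.037) = 8.672116.
Hence n ≥ 8.672116/(2·0.05²) = 1734.423.
The smallest integer n is 1735.

1735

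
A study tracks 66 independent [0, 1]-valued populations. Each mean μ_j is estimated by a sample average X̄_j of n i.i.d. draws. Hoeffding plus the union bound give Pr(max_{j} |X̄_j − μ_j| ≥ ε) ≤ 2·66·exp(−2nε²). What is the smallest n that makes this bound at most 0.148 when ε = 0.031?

Need 2·66·exp(−2nε²) ≤ 0.148, i.e. exp(−2nε²) ≤ 0.148/132.
So 2nε² ≥ ln(132/0.148) = 6.793345.
Hence n ≥ 6.793345/(2·0.031²) = 3534.519.
The smallest integer n is 3535.

3535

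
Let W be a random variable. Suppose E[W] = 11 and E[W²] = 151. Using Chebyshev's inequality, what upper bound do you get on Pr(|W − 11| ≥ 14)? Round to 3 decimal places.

Var(W) = E[W²] − (E[W])² = 151 − 121 = 30.
Chebyshev's inequality: Pr(|W − μ| ≥ t) ≤ Var(W)/t² = 30/196 = 0.1531.

0.153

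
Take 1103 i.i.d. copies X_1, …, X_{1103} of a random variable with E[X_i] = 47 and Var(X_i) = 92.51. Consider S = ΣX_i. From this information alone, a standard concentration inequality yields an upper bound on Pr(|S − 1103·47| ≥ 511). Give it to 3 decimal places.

With mean and variance of each term known, Chebyshev's inequality bounds the deviation of the sum (or sample mean).
Var(S) = n·Var(X_i) = 1103·92.51 = 102038.53.
Chebyshev: Pr(|S − 1103·47| ≥ 511) ≤ Var(S)/511² = 102038.53/261121 = 0.3908.

0.391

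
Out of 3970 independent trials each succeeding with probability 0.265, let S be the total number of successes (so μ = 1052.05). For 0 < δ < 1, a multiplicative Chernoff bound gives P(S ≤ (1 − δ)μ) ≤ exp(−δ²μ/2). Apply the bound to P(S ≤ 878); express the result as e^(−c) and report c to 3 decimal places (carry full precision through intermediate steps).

14.397

Write 878 = (1 − δ)μ, so δ = 1 − 878/1052.05 = 0.1654389…
Then the exponent is δ²μ/2 = (μ − 878)²/(2μ) = 14.397321.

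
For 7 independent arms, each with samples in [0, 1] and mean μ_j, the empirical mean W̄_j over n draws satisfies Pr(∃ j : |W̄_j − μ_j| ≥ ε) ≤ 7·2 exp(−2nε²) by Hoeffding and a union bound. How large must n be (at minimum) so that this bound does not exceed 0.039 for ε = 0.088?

Need 2·7·exp(−2nε²) ≤ 0.039, i.e. exp(−2nε²) ≤ 0.039/14.
So 2nε² ≥ ln(14/0.039) = 5.883251.
Hence n ≥ 5.883251/(2·0.088²) = 379.859.
The smallest integer n is 380.

380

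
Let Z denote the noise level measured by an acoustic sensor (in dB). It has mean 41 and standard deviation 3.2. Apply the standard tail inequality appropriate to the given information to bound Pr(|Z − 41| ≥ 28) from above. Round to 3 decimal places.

Mean and variance are known, so Chebyshev's inequality applies.
Chebyshev: Pr(|Z − μ| ≥ t) ≤ Var(Z)/t².
Var(Z) = σ² = 3.2² = 10.24.
Bound = 10.24 / 784 = 0.0131.

0.013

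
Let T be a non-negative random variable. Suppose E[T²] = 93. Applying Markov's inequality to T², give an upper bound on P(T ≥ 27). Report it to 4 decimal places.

0.1276

Since T ≥ 0, the event {T ≥ 27} is the same as {T² ≥ 729}.
Markov's inequality applied to T² gives P(T² ≥ 729) ≤ E[T²]/729 = 93/729 = 0.1276.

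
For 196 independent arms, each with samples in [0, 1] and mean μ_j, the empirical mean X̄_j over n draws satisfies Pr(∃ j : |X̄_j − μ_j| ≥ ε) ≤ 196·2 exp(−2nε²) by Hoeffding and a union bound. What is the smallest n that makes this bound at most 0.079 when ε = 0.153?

182

Need 2·196·exp(−2nε²) ≤ 0.079, i.e. exp(−2nε²) ≤ 0.079/392.
So 2nε² ≥ ln(392/0.079) = 8.509569.
Hence n ≥ 8.509569/(2·0.153²) = 181.758.
The smallest integer n is 182.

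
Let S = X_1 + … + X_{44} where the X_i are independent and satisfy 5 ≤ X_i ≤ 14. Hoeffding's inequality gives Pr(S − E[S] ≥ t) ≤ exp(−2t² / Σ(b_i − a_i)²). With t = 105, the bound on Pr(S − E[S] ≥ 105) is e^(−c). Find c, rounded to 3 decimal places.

Σ(b_i − a_i)² = 44·(9)² = 3564.
c = 2t²/3564 = 2·105²/3564 = 6.1869.

6.187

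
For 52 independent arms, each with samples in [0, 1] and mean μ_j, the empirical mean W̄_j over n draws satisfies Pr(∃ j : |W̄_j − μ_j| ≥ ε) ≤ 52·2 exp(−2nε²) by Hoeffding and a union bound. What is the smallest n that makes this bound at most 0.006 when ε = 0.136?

Need 2·52·exp(−2nε²) ≤ 0.006, i.e. exp(−2nε²) ≤ 0.006/104.
So 2nε² ≥ ln(104/0.006) = 9.760387.
Hence n ≥ 9.760387/(2·0.136²) = 263.851.
The smallest integer n is 264.

264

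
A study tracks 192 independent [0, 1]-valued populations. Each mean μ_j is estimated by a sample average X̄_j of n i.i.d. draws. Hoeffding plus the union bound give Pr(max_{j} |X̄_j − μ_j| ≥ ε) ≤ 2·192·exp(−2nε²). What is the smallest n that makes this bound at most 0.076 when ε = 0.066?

Need 2·192·exp(−2nε²) ≤ 0.076, i.e. exp(−2nε²) ≤ 0.076/384.
So 2nε² ≥ ln(384/0.076) = 8.527664.
Hence n ≥ 8.527664/(2·0.066²) = 978.841.
The smallest integer n is 979.

979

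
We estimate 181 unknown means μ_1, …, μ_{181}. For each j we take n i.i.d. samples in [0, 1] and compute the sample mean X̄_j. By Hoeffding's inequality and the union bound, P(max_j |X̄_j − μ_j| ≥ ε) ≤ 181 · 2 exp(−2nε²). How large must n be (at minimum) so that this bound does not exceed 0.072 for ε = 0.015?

18940

Need 2·181·exp(−2nε²) ≤ 0.072, i.e. exp(−2nε²) ≤ 0.072/362.
So 2nε² ≥ ln(362/0.072) = 8.522733.
Hence n ≥ 8.522733/(2·0.015²) = 18939.407.
The smallest integer n is 18940.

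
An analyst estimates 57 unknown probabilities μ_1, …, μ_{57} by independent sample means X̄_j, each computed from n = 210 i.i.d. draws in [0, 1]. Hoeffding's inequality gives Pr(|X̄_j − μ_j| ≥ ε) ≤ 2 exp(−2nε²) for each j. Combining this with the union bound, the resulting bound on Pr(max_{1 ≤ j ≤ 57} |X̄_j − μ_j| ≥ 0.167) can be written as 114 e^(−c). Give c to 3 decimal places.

Union bound over the 57 events: Pr(max_{1 ≤ j ≤ 57} |X̄_j − μ_j| ≥ 0.167) ≤ 57·2·exp(−2nε²) = 114 exp(−2·210·0.167²).
So c = 2·210·0.167² = 11.7134.

11.713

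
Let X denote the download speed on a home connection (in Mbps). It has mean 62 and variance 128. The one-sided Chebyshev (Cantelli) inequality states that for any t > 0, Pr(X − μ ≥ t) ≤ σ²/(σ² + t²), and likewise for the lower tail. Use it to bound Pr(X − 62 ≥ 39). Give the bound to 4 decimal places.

0.0776

Here σ² = 128 and t = 39, so σ² + t² = 1649.
Cantelli's bound: 128/1649 = 0.0776.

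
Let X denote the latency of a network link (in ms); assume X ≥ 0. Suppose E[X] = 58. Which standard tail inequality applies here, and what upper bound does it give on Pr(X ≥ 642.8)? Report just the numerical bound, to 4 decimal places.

Only the mean of a non-negative variable is known, so Markov's inequality is the applicable tail bound.
Markov's inequality: for a non-negative random variable, Pr(X ≥ a) ≤ E[X]/a.
Here E[X] = 58 and a = 642.8, so the bound is 58/642.8 = 0.0902.

0.0902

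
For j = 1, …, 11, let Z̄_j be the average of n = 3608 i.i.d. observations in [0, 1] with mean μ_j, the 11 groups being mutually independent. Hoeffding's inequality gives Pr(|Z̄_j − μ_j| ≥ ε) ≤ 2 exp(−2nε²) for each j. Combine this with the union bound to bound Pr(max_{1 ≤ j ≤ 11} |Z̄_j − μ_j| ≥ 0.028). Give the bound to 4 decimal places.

Per-experiment Hoeffding bound: 2·exp(−2·3608·0.028²) = 2·exp(−5.65734) = 0.0069836.
Union bound over 11 events: 11·0.0069836 = 0.07682.

0.0768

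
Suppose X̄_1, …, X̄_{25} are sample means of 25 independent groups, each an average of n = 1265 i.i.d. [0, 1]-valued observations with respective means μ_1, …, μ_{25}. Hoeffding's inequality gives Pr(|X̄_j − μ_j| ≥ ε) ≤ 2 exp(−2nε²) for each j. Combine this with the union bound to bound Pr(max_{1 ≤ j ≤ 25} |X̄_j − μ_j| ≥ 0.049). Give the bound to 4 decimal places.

0.1150

Per-experiment Hoeffding bound: 2·exp(−2·1265·0.049²) = 2·exp(−6.07453) = 0.0046015.
Union bound over 25 events: 25·0.0046015 = 0.11504.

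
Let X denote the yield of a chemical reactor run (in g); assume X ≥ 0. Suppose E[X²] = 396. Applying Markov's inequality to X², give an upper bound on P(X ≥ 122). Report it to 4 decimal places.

Since X ≥ 0, the event {X ≥ 122} is the same as {X² ≥ 14884}.
Markov's inequality applied to X² gives P(X² ≥ 14884) ≤ E[X²]/14884 = 396/14884 = 0.0266.

0.0266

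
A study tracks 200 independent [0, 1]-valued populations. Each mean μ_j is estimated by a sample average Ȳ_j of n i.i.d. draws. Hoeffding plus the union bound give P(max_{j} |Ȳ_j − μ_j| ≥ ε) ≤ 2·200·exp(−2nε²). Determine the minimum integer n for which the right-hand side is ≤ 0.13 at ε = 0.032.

Need 2·200·exp(−2nε²) ≤ 0.13, i.e. exp(−2nε²) ≤ 0.13/400.
So 2nε² ≥ ln(400/0.13) = 8.031685.
Hence n ≥ 8.031685/(2·0.032²) = 3921.721.
The smallest integer n is 3922.

3922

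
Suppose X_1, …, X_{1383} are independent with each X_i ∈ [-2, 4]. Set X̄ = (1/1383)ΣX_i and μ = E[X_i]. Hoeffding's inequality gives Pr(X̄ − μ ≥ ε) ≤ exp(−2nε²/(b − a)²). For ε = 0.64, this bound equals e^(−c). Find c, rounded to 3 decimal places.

31.471

c = 2nε²/(b − a)² = 2·1383·0.64² / 6² = 31.4709.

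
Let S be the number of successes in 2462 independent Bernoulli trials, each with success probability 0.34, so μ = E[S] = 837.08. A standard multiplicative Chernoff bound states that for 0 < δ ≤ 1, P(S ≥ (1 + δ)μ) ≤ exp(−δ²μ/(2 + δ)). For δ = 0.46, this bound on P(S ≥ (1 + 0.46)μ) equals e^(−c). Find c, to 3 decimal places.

c = δ²μ/(2 + δ) = 0.46²·837.08/(2 + 0.46) = 72.0025.

72.002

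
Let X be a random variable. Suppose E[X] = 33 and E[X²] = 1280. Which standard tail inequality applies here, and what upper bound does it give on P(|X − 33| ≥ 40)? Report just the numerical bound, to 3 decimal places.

0.119

The first two moments determine the variance, so Chebyshev's inequality is the sharpest standard bound available.
Var(X) = E[X²] − (E[X])² = 1280 − 1089 = 191.
Chebyshev's inequality: P(|X − μ| ≥ t) ≤ Var(X)/t² = 191/1600 = 0.1194.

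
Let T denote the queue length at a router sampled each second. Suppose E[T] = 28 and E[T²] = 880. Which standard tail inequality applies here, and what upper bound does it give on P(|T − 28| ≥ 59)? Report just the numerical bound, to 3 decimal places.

0.028

The first two moments determine the variance, so Chebyshev's inequality is the sharpest standard bound available.
Var(T) = E[T²] − (E[T])² = 880 − 784 = 96.
Chebyshev's inequality: P(|T − μ| ≥ t) ≤ Var(T)/t² = 96/3481 = 0.0276.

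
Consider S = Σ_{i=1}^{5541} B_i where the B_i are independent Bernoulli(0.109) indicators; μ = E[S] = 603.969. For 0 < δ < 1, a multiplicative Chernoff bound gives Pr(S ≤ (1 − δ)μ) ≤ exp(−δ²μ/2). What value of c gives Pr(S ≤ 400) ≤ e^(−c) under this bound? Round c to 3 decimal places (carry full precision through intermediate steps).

Write 400 = (1 − δ)μ, so δ = 1 − 400/603.969 = 0.3377144…
Then the exponent is δ²μ/2 = (μ − 400)²/(2μ) = 34.441629.

34.442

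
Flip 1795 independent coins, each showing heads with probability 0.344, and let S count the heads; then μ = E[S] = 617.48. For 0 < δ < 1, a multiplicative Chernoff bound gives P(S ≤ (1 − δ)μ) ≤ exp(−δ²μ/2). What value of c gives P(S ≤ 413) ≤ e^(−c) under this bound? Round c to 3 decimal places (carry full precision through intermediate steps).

33.857

Write 413 = (1 − δ)μ, so δ = 1 − 413/617.48 = 0.3311524…
Then the exponent is δ²μ/2 = (μ − 413)²/(2μ) = 33.857024.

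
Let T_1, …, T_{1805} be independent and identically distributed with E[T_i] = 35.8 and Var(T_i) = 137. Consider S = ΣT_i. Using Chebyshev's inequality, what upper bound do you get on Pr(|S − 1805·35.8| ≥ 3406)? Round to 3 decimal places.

0.021

Var(S) = n·Var(T_i) = 1805·137 = 247285.
Chebyshev: Pr(|S − 1805·35.8| ≥ 3406) ≤ Var(S)/3406² = 247285/11600836 = 0.0213.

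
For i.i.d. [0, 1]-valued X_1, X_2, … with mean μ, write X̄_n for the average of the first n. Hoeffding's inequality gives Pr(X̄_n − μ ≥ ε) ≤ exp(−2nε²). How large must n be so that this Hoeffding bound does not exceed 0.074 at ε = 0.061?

350

Require exp(−2nε²) ≤ 0.074, i.e. 2nε² ≥ ln(1/0.074) = 2.603690.
So n ≥ 2.603690 / (2·0.061²) = 349.864.
The smallest integer n is 350.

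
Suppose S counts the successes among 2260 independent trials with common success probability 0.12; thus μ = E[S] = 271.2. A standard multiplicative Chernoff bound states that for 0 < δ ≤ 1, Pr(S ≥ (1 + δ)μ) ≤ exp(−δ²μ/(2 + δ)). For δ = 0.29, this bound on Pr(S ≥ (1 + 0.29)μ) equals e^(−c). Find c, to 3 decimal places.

9.960

c = δ²μ/(2 + δ) = 0.29²·271.2/(2 + 0.29) = 9.9598.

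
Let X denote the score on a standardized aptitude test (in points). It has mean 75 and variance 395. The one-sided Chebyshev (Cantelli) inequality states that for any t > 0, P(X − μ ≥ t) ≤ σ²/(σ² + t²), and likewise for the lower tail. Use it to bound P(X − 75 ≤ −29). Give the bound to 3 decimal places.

Here σ² = 395 and t = 29, so σ² + t² = 1236.
Cantelli's bound: 395/1236 = 0.3196.

0.320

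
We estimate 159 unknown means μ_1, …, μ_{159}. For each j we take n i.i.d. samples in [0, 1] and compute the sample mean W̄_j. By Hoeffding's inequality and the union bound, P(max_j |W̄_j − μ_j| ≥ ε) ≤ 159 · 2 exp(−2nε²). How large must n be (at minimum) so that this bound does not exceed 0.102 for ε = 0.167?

Need 2·159·exp(−2nε²) ≤ 0.102, i.e. exp(−2nε²) ≤ 0.102/318.
So 2nε² ≥ ln(318/0.102) = 8.044834.
Hence n ≥ 8.044834/(2·0.167²) = 144.230.
The smallest integer n is 145.

145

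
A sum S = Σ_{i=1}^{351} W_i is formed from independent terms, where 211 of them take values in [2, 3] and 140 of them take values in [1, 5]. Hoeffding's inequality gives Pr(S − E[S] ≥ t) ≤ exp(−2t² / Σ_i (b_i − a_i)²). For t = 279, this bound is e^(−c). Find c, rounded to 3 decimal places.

63.518

Σ(b_i − a_i)² = 211·1² + 140·4² = 2451.
c = 2t² / 2451 = 2·279² / 2451 = 63.5177.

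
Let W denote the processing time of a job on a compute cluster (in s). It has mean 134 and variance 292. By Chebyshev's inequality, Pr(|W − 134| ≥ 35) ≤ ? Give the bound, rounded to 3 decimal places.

Chebyshev: Pr(|W − μ| ≥ t) ≤ Var(W)/t².
Bound = 292 / 1225 = 0.2384.

0.238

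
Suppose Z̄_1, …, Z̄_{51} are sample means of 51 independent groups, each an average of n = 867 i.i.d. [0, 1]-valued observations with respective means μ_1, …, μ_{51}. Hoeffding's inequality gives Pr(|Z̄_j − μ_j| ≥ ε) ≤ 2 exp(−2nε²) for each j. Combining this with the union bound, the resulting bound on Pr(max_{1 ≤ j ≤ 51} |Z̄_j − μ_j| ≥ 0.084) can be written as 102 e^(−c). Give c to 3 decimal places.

12.235

Union bound over the 51 events: Pr(max_{1 ≤ j ≤ 51} |Z̄_j − μ_j| ≥ 0.084) ≤ 51·2·exp(−2nε²) = 102 exp(−2·867·0.084²).
So c = 2·867·0.084² = 12.2351.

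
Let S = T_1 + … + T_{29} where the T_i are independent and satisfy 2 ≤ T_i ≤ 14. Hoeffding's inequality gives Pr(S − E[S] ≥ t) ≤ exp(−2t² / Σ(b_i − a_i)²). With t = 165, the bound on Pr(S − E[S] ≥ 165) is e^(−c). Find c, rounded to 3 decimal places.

13.039

Σ(b_i − a_i)² = 29·(12)² = 4176.
c = 2t²/4176 = 2·165²/4176 = 13.0388.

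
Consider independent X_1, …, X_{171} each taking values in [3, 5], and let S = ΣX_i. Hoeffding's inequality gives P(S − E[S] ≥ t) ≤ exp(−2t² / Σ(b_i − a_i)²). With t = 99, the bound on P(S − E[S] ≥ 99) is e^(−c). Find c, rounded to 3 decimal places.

28.658

Σ(b_i − a_i)² = 171·(2)² = 684.
c = 2t²/684 = 2·99²/684 = 28.6579.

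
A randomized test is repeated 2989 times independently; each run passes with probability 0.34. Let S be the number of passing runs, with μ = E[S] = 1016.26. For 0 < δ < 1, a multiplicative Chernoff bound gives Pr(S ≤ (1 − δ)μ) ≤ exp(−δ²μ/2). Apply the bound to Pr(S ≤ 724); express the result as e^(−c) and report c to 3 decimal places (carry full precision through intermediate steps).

Write 724 = (1 − δ)μ, so δ = 1 − 724/1016.26 = 0.2875839…
Then the exponent is δ²μ/2 = (μ − 724)²/(2μ) = 42.024633.

42.025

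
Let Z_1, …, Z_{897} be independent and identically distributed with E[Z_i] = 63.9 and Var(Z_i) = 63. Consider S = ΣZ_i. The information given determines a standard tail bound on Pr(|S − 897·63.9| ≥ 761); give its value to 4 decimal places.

With mean and variance of each term known, Chebyshev's inequality bounds the deviation of the sum (or sample mean).
Var(S) = n·Var(Z_i) = 897·63 = 56511.
Chebyshev: Pr(|S − 897·63.9| ≥ 761) ≤ Var(S)/761² = 56511/579121 = 0.0976.

0.0976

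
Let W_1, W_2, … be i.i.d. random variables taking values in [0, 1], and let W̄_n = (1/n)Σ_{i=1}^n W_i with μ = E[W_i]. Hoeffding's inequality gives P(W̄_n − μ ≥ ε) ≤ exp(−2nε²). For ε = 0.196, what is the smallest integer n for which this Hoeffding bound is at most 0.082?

Require exp(−2nε²) ≤ 0.082, i.e. 2nε² ≥ ln(1/0.082) = 2.501036.
So n ≥ 2.501036 / (2·0.196²) = 32.552.
The smallest integer n is 33.

33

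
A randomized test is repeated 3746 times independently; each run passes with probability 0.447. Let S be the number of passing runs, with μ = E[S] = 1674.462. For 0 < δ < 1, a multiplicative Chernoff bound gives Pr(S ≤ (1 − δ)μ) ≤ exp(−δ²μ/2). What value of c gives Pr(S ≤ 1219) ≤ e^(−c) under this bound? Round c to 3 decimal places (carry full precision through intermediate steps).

Write 1219 = (1 − δ)μ, so δ = 1 − 1219/1674.462 = 0.272005…
Then the exponent is δ²μ/2 = (μ − 1219)²/(2μ) = 61.943966.

61.944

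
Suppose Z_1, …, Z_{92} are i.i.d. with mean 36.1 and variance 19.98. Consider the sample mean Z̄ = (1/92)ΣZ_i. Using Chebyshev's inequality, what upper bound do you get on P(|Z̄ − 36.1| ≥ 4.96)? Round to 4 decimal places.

Var(Z̄) = Var(Z_i)/n = 19.98/92 = 0.21717.
Chebyshev: P(|Z̄ − 36.1| ≥ 4.96) ≤ Var(Z̄)/(4.96)² = 19.98/(92·4.96²) = 0.0088.

0.0088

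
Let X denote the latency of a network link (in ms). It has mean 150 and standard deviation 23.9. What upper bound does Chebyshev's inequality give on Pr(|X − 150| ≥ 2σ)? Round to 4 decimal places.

Chebyshev: Pr(|X − μ| ≥ t) ≤ Var(X)/t².
Var(X) = σ² = 23.9² = 571.21.
t = 2·23.9 = 47.8.
Bound = 571.21 / 2284.84 = 0.2500.

0.2500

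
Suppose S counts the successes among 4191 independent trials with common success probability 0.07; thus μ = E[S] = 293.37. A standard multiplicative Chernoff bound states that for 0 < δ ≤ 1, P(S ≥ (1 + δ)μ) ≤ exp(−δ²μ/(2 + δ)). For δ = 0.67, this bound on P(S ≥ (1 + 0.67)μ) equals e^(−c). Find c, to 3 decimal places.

c = δ²μ/(2 + δ) = 0.67²·293.37/(2 + 0.67) = 49.3235.

49.324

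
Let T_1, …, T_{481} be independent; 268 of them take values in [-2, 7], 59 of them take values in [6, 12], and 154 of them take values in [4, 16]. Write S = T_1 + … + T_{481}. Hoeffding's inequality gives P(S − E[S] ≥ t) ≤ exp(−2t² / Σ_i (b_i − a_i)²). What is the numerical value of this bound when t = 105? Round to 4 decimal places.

0.6192

Σ(b_i − a_i)² = 268·9² + 59·6² + 154·12² = 46008.
Exponent = 2·105² / 46008 = 0.47926.
Bound = exp(−0.47926) = 0.61924.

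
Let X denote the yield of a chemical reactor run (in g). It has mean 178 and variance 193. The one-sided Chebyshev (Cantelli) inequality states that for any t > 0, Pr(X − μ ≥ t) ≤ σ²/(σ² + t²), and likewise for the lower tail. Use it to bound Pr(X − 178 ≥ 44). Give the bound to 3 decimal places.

0.091

Here σ² = 193 and t = 44, so σ² + t² = 2129.
Cantelli's bound: 193/2129 = 0.0907.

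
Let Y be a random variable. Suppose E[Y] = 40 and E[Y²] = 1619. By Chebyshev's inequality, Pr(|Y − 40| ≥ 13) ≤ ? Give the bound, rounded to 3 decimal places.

Var(Y) = E[Y²] − (E[Y])² = 1619 − 1600 = 19.
Chebyshev's inequality: Pr(|Y − μ| ≥ t) ≤ Var(Y)/t² = 19/169 = 0.1124.

0.112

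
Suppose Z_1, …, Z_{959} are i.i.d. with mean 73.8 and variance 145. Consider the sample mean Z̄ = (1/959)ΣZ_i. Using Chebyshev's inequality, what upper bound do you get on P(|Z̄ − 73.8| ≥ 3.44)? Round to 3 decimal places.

0.013

Var(Z̄) = Var(Z_i)/n = 145/959 = 0.1512.
Chebyshev: P(|Z̄ − 73.8| ≥ 3.44) ≤ Var(Z̄)/(3.44)² = 145/(959·3.44²) = 0.0128.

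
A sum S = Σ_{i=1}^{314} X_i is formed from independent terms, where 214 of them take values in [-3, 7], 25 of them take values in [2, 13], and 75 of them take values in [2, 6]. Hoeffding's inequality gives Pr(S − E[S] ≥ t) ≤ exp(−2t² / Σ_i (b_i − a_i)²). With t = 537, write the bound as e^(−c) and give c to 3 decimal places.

Σ(b_i − a_i)² = 214·10² + 25·11² + 75·4² = 25625.
c = 2t² / 25625 = 2·537² / 25625 = 22.5068.

22.507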